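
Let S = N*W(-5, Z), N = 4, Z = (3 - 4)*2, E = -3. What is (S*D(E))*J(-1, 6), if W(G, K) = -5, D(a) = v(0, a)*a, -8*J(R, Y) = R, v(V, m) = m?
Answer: -45/2 ≈ -22.500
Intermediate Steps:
Z = -2 (Z = -1*2 = -2)
J(R, Y) = -R/8
D(a) = a**2 (D(a) = a*a = a**2)
S = -20 (S = 4*(-5) = -20)
(S*D(E))*J(-1, 6) = (-20*(-3)**2)*(-1/8*(-1)) = -20*9*(1/8) = -180*1/8 = -45/2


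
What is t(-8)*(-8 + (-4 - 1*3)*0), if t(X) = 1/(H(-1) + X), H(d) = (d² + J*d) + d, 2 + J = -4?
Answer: 4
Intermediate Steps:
J = -6 (J = -2 - 4 = -6)
H(d) = d² - 5*d (H(d) = (d² - 6*d) + d = d² - 5*d)
t(X) = 1/(6 + X) (t(X) = 1/(-(-5 - 1) + X) = 1/(-1*(-6) + X) = 1/(6 + X))
t(-8)*(-8 + (-4 - 1*3)*0) = (-8 + (-4 - 1*3)*0)/(6 - 8) = (-8 + (-4 - 3)*0)/(-2) = -(-8 - 7*0)/2 = -(-8 + 0)/2 = -½*(-8) = 4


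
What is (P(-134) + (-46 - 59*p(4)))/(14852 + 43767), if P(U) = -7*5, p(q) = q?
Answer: -317/58619 ≈ -0.0054078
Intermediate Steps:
P(U) = -35
(P(-134) + (-46 - 59*p(4)))/(14852 + 43767) = (-35 + (-46 - 59*4))/(14852 + 43767) = (-35 + (-46 - 236))/58619 = (-35 - 282)*(1/58619) = -317*1/58619 = -317/58619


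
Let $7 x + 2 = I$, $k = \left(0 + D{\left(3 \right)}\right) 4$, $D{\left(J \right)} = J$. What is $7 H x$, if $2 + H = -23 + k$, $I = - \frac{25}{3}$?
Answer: $\frac{403}{3} \approx 134.33$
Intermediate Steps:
$k = 12$ ($k = \left(0 + 3\right) 4 = 3 \cdot 4 = 12$)
$I = - \frac{25}{3}$ ($I = \left(-25\right) \frac{1}{3} = - \frac{25}{3} \approx -8.3333$)
$x = - \frac{31}{21}$ ($x = - \frac{2}{7} + \frac{1}{7} \left(- \frac{25}{3}\right) = - \frac{2}{7} - \frac{25}{21} = - \frac{31}{21} \approx -1.4762$)
$H = -13$ ($H = -2 + \left(-23 + 12\right) = -2 - 11 = -13$)
$7 H x = 7 \left(-13\right) \left(- \frac{31}{21}\right) = \left(-91\right) \left(- \frac{31}{21}\right) = \frac{403}{3}$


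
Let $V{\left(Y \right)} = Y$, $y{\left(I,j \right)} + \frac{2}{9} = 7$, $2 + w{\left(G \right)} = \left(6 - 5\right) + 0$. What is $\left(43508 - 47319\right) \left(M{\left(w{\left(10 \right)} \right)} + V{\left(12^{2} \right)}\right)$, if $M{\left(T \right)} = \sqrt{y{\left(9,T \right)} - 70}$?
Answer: $-548784 - \frac{3811 i \sqrt{569}}{3} \approx -5.4878 \cdot 10^{5} - 30302.0 i$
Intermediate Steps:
$w{\left(G \right)} = -1$ ($w{\left(G \right)} = -2 + \left(\left(6 - 5\right) + 0\right) = -2 + \left(1 + 0\right) = -2 + 1 = -1$)
$y{\left(I,j \right)} = \frac{61}{9}$ ($y{\left(I,j \right)} = - \frac{2}{9} + 7 = \frac{61}{9}$)
$M{\left(T \right)} = \frac{i \sqrt{569}}{3}$ ($M{\left(T \right)} = \sqrt{\frac{61}{9} - 70} = \sqrt{- \frac{569}{9}} = \frac{i \sqrt{569}}{3}$)
$\left(43508 - 47319\right) \left(M{\left(w{\left(10 \right)} \right)} + V{\left(12^{2} \right)}\right) = \left(43508 - 47319\right) \left(\frac{i \sqrt{569}}{3} + 12^{2}\right) = - 3811 \left(\frac{i \sqrt{569}}{3} + 144\right) = - 3811 \left(144 + \frac{i \sqrt{569}}{3}\right) = -548784 - \frac{3811 i \sqrt{569}}{3}$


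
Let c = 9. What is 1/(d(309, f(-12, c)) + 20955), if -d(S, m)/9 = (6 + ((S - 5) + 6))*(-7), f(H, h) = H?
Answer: 1/40863 ≈ 2.4472e-5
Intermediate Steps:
d(S, m) = 441 + 63*S (d(S, m) = -9*(6 + ((S - 5) + 6))*(-7) = -9*(6 + ((-5 + S) + 6))*(-7) = -9*(6 + (1 + S))*(-7) = -9*(7 + S)*(-7) = -9*(-49 - 7*S) = 441 + 63*S)
1/(d(309, f(-12, c)) + 20955) = 1/((441 + 63*309) + 20955) = 1/((441 + 19467) + 20955) = 1/(19908 + 20955) = 1/40863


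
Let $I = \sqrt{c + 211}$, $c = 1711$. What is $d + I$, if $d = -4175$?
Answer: $-4175 + 31 \sqrt{2} \approx -4131.2$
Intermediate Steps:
$I = 31 \sqrt{2}$ ($I = \sqrt{1711 + 211} = \sqrt{1922} = 31 \sqrt{2} \approx 43.841$)
$d + I = -4175 + 31 \sqrt{2}$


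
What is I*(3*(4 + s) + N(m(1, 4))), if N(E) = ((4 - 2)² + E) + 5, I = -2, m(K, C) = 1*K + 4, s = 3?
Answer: -70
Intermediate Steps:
m(K, C) = 4 + K (m(K, C) = K + 4 = 4 + K)
N(E) = 9 + E (N(E) = (2² + E) + 5 = (4 + E) + 5 = 9 + E)
I*(3*(4 + s) + N(m(1, 4))) = -2*(3*(4 + 3) + (9 + (4 + 1))) = -2*(3*7 + (9 + 5)) = -2*(21 + 14) = -2*35 = -70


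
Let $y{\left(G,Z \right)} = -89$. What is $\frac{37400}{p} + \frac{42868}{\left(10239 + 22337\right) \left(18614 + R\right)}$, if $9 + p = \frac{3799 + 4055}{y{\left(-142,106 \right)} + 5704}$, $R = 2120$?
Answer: $- \frac{5065754937183389}{1029573617568} \approx -4920.2$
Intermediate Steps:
$p = - \frac{42681}{5615}$ ($p = -9 + \frac{3799 + 4055}{-89 + 5704} = -9 + \frac{7854}{5615} = - \frac{42681}{5615} \approx -7.6012$)
$\frac{37400}{p} + \frac{42868}{\left(10239 + 22337\right) \left(18614 + R\right)} = \frac{37400}{- \frac{42681}{5615}} + \frac{42868}{\left(10239 + 22337\right) \left(18614 + 2120\right)} = 37400 \left(- \frac{5615}{42681}\right) + \frac{42868}{32576 \cdot 20734} = - \frac{210001000}{42681} + \frac{42868}{675430784} = - \frac{210001000}{42681} + 42868 \cdot \frac{1}{675430784} = - \frac{210001000}{42681} + \frac{1531}{24122528} = - \frac{5065754937183389}{1029573617568}$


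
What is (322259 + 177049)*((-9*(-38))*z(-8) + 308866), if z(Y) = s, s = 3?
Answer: 154731554736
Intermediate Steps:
z(Y) = 3
(322259 + 177049)*((-9*(-38))*z(-8) + 308866) = (322259 + 177049)*(-9*(-38)*3 + 308866) = 499308*(342*3 + 308866) = 499308*(1026 + 308866) = 499308*309892 = 154731554736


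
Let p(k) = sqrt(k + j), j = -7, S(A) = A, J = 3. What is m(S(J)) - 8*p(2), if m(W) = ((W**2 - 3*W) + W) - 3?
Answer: -8*I*sqrt(5) ≈ -17.889*I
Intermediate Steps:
m(W) = -3 + W**2 - 2*W (m(W) = (W**2 - 2*W) - 3 = -3 + W**2 - 2*W)
p(k) = sqrt(-7 + k) (p(k) = sqrt(k - 7) = sqrt(-7 + k))
m(S(J)) - 8*p(2) = (-3 + 3**2 - 2*3) - 8*sqrt(-7 + 2) = (-3 + 9 - 6) - 8*I*sqrt(5) = 0 - 8*I*sqrt(5) = -8*I*sqrt(5)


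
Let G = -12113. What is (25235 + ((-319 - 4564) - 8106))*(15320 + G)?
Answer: 39272922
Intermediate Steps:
(25235 + ((-319 - 4564) - 8106))*(15320 + G) = (25235 + ((-319 - 4564) - 8106))*(15320 - 12113) = (25235 + (-4883 - 8106))*3207 = (25235 - 12989)*3207 = 12246*3207 = 39272922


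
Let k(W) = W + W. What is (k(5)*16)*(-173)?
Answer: -27680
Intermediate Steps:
k(W) = 2*W
(k(5)*16)*(-173) = ((2*5)*16)*(-173) = (10*16)*(-173) = 160*(-173) = -27680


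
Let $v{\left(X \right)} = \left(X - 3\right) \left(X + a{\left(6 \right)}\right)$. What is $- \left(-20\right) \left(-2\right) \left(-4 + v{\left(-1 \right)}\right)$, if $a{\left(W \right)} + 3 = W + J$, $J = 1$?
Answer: $640$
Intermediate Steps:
$a{\left(W \right)} = -2 + W$ ($a{\left(W \right)} = -3 + \left(W + 1\right) = -3 + \left(1 + W\right) = -2 + W$)
$v{\left(X \right)} = \left(-3 + X\right) \left(4 + X\right)$ ($v{\left(X \right)} = \left(X - 3\right) \left(X + \left(-2 + 6\right)\right) = \left(-3 + X\right) \left(X + 4\right) = \left(-3 + X\right) \left(4 + X\right)$)
$- \left(-20\right) \left(-2\right) \left(-4 + v{\left(-1 \right)}\right) = - \left(-20\right) \left(-2\right) \left(-4 - \left(13 - 1\right)\right) = - 40 \left(-4 - 12\right) = - 40 \left(-16\right) = \left(-1\right) \left(-640\right) = 640$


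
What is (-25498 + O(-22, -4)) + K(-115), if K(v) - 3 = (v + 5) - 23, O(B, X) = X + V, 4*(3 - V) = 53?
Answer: -102569/4 ≈ -25642.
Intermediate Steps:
V = -41/4 (V = 3 - ¼*53 = 3 - 53/4 = -41/4 ≈ -10.250)
O(B, X) = -41/4 + X (O(B, X) = X - 41/4 = -41/4 + X)
K(v) = -15 + v (K(v) = 3 + ((v + 5) - 23) = 3 + ((5 + v) - 23) = 3 + (-18 + v) = -15 + v)
(-25498 + O(-22, -4)) + K(-115) = (-25498 + (-41/4 - 4)) + (-15 - 115) = (-25498 - 57/4) - 130 = -102049/4 - 130 = -102569/4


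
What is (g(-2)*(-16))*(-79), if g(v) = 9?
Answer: 11376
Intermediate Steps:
(g(-2)*(-16))*(-79) = (9*(-16))*(-79) = -144*(-79) = 11376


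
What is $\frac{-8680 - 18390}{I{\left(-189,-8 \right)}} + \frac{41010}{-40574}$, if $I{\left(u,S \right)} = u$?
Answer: $\frac{545293645}{3834243} \approx 142.22$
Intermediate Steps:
$\frac{-8680 - 18390}{I{\left(-189,-8 \right)}} + \frac{41010}{-40574} = \frac{-8680 - 18390}{-189} + \frac{41010}{-40574} = \left(-27070\right) \left(- \frac{1}{189}\right) + 41010 \left(- \frac{1}{40574}\right) = \frac{27070}{189} - \frac{20505}{20287} = \frac{545293645}{3834243}$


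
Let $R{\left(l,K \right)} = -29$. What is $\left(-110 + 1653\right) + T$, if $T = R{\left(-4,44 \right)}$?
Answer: $1514$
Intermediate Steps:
$T = -29$
$\left(-110 + 1653\right) + T = \left(-110 + 1653\right) - 29 = 1543 - 29 = 1514$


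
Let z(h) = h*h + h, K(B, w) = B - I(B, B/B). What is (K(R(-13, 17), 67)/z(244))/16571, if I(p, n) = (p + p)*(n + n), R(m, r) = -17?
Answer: 51/990614380 ≈ 5.1483e-8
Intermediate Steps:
I(p, n) = 4*n*p (I(p, n) = (2*p)*(2*n) = 4*n*p)
K(B, w) = -3*B (K(B, w) = B - 4*B/B*B = B - 4*B = -3*B)
z(h) = h + h² (z(h) = h² + h = h + h²)
(K(R(-13, 17), 67)/z(244))/16571 = ((-3*(-17))/((244*(1 + 244))))/16571 = (51/((244*245)))*(1/16571) = (51/59780)*(1/16571) = 51/990614380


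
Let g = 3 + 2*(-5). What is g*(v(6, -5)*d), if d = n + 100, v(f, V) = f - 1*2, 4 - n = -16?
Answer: -3360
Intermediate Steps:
n = 20 (n = 4 - 1*(-16) = 4 + 16 = 20)
v(f, V) = -2 + f (v(f, V) = f - 2 = -2 + f)
d = 120 (d = 20 + 100 = 120)
g = -7 (g = 3 - 10 = -7)
g*(v(6, -5)*d) = -7*(-2 + 6)*120 = -28*120 = -7*480 = -3360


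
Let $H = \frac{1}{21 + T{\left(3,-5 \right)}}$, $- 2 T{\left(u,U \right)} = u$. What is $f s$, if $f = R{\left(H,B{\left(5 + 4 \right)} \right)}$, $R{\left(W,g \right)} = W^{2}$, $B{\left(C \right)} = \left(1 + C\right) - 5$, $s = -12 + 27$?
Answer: $\frac{20}{507} \approx 0.039448$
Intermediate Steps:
$T{\left(u,U \right)} = - \frac{u}{2}$
$s = 15$
$B{\left(C \right)} = -4 + C$
$H = \frac{2}{39}$ ($H = \frac{1}{21 - \frac{3}{2}} = \frac{1}{\frac{39}{2}} = \frac{2}{39} \approx 0.051282$)
$f = \frac{4}{1521}$ ($f = \left(\frac{2}{39}\right)^{2} = \frac{4}{1521} \approx 0.0026299$)
$f s = \frac{4}{1521} \cdot 15 = \frac{20}{507}$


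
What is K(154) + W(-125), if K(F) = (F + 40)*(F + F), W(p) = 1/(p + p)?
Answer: 14937999/250 ≈ 59752.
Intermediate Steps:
W(p) = 1/(2*p)
K(F) = 2*F*(40 + F) (K(F) = (40 + F)*(2*F) = 2*F*(40 + F))
K(154) + W(-125) = 2*154*(40 + 154) + (½)/(-125) = 2*154*194 + (½)*(-1/125) = 59752 - 1/250 = 14937999/250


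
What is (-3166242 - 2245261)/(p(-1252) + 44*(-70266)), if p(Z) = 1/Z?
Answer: 6775201756/3870813409 ≈ 1.7503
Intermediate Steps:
(-3166242 - 2245261)/(p(-1252) + 44*(-70266)) = (-3166242 - 2245261)/(1/(-1252) + 44*(-70266)) = -5411503/(-1/1252 - 3091704) = -5411503/(-3870813409/1252) = -5411503*(-1252/3870813409) = 6775201756/3870813409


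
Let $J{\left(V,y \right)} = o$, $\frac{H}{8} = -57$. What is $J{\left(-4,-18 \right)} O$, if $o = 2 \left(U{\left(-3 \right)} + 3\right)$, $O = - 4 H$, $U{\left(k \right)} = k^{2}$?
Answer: $43776$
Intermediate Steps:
$H = -456$ ($H = 8 \left(-57\right) = -456$)
$O = 1824$ ($O = \left(-4\right) \left(-456\right) = 1824$)
$o = 24$ ($o = 2 \left(\left(-3\right)^{2} + 3\right) = 2 \left(9 + 3\right) = 2 \cdot 12 = 24$)
$J{\left(V,y \right)} = 24$
$J{\left(-4,-18 \right)} O = 24 \cdot 1824 = 43776$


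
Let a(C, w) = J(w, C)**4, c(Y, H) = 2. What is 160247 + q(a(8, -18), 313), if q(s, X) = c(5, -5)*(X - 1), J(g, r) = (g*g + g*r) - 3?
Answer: 160871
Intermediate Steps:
J(g, r) = -3 + g**2 + g*r (J(g, r) = (g**2 + g*r) - 3 = -3 + g**2 + g*r)
a(C, w) = (-3 + w**2 + C*w)**4 (a(C, w) = (-3 + w**2 + w*C)**4 = (-3 + w**2 + C*w)**4)
q(s, X) = -2 + 2*X (q(s, X) = 2*(X - 1) = 2*(-1 + X) = -2 + 2*X)
160247 + q(a(8, -18), 313) = 160247 + (-2 + 2*313) = 160247 + (-2 + 626) = 160247 + 624 = 160871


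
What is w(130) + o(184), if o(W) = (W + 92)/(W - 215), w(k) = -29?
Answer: -1175/31 ≈ -37.903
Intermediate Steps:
o(W) = (92 + W)/(-215 + W)
w(130) + o(184) = -29 + (92 + 184)/(-215 + 184) = -29 + 276/(-31) = -29 - 1/31*276 = -29 - 276/31 = -1175/31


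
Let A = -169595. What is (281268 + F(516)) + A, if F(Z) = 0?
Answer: 111673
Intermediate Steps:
(281268 + F(516)) + A = (281268 + 0) - 169595 = 281268 - 169595 = 111673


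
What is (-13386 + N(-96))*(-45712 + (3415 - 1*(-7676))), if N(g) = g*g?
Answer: 144369570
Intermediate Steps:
N(g) = g²
(-13386 + N(-96))*(-45712 + (3415 - 1*(-7676))) = (-13386 + (-96)²)*(-45712 + (3415 - 1*(-7676))) = (-13386 + 9216)*(-45712 + (3415 + 7676)) = -4170*(-45712 + 11091) = -4170*(-34621) = 144369570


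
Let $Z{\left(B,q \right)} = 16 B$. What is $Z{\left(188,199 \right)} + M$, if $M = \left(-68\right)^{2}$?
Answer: $7632$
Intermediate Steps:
$M = 4624$
$Z{\left(188,199 \right)} + M = 16 \cdot 188 + 4624 = 3008 + 4624 = 7632$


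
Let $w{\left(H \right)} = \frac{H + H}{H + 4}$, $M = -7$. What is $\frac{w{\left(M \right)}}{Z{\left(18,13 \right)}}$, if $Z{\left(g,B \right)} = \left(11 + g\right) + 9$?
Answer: $\frac{7}{57} \approx 0.12281$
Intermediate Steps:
$Z{\left(g,B \right)} = 20 + g$
$w{\left(H \right)} = \frac{2 H}{4 + H}$
$\frac{w{\left(M \right)}}{Z{\left(18,13 \right)}} = \frac{2 \left(-7\right) \frac{1}{4 - 7}}{20 + 18} = \frac{2 \left(-7\right) \frac{1}{-3}}{38} = \frac{2 \left(-7\right) \left(- \frac{1}{3}\right)}{38} = \frac{1}{38} \cdot \frac{14}{3} = \frac{7}{57}$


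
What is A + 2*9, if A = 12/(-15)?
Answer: 86/5 ≈ 17.200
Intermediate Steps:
A = -⅘ (A = 12*(-1/15) = -⅘ ≈ -0.80000)
A + 2*9 = -⅘ + 2*9 = -⅘ + 18 = 86/5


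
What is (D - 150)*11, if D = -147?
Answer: -3267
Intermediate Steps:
(D - 150)*11 = (-147 - 150)*11 = -297*11 = -3267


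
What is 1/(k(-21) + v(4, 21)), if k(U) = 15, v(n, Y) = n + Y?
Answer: 1/40 ≈ 0.025000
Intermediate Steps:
v(n, Y) = Y + n
1/(k(-21) + v(4, 21)) = 1/(15 + (21 + 4)) = 1/(15 + 25) = 1/40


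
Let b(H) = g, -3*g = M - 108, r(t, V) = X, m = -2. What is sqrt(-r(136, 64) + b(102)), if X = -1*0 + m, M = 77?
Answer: sqrt(111)/3 ≈ 3.5119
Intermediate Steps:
X = -2 (X = -1*0 - 2 = 0 - 2 = -2)
r(t, V) = -2
g = 31/3 (g = -(77 - 108)/3 = -1/3*(-31) = 31/3 ≈ 10.333)
b(H) = 31/3
sqrt(-r(136, 64) + b(102)) = sqrt(-1*(-2) + 31/3) = sqrt(2 + 31/3) = sqrt(37/3) = sqrt(111)/3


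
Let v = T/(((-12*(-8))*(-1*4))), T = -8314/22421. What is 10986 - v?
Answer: 47292880195/4304832 ≈ 10986.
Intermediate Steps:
T = -8314/22421 (T = -8314*1/22421 = -8314/22421 ≈ -0.37081)
v = 4157/4304832 (v = -8314/(22421*((-12*(-8))*(-1*4))) = -8314/(22421*(96*(-4))) = -8314/22421/(-384) = -8314/22421*(-1/384) = 4157/4304832 ≈ 0.00096566)
10986 - v = 10986 - 1*4157/4304832 = 10986 - 4157/4304832 = 47292880195/4304832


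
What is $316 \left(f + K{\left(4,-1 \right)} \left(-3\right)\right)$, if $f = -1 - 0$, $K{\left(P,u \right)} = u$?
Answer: $632$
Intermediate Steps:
$f = -1$ ($f = -1 + 0 = -1$)
$316 \left(f + K{\left(4,-1 \right)} \left(-3\right)\right) = 316 \left(-1 - -3\right) = 316 \left(-1 + 3\right) = 316 \cdot 2 = 632$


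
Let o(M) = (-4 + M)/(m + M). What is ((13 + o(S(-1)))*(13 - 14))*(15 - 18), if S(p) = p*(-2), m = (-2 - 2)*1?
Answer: 42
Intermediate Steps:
m = -4 (m = -4*1 = -4)
S(p) = -2*p
o(M) = 1 (o(M) = (-4 + M)/(-4 + M) = 1)
((13 + o(S(-1)))*(13 - 14))*(15 - 18) = ((13 + 1)*(13 - 14))*(15 - 18) = (14*(-1))*(-3) = -14*(-3) = 42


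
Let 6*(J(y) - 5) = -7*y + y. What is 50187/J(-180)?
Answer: 50187/185 ≈ 271.28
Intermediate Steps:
J(y) = 5 - y (J(y) = 5 + (-7*y + y)/6 = 5 + (-6*y)/6 = 5 - y)
50187/J(-180) = 50187/(5 - 1*(-180)) = 50187/(5 + 180) = 50187/185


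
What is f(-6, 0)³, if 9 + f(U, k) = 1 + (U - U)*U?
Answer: -512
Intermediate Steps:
f(U, k) = -8 (f(U, k) = -9 + (1 + (U - U)*U) = -9 + (1 + 0*U) = -9 + (1 + 0) = -9 + 1 = -8)
f(-6, 0)³ = (-8)³ = -512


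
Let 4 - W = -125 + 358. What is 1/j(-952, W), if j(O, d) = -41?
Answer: -1/41 ≈ -0.024390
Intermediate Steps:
W = -229 (W = 4 - (-125 + 358) = 4 - 1*233 = 4 - 233 = -229)
1/j(-952, W) = 1/(-41) = -1/41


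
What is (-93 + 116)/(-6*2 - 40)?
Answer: -23/52 ≈ -0.44231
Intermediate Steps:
(-93 + 116)/(-6*2 - 40) = 23/(-12 - 40) = 23/(-52) = -1/52*23 = -23/52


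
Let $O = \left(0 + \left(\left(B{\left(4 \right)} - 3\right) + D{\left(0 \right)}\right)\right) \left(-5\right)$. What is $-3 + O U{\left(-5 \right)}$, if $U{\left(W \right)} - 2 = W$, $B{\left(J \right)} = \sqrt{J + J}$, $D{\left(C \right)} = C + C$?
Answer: $-48 + 30 \sqrt{2} \approx -5.5736$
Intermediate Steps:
$D{\left(C \right)} = 2 C$
$B{\left(J \right)} = \sqrt{2} \sqrt{J}$ ($B{\left(J \right)} = \sqrt{2 J} = \sqrt{2} \sqrt{J}$)
$U{\left(W \right)} = 2 + W$
$O = 15 - 10 \sqrt{2}$ ($O = \left(0 + \left(\left(\sqrt{2} \sqrt{4} - 3\right) + 2 \cdot 0\right)\right) \left(-5\right) = \left(0 + \left(\left(\sqrt{2} \cdot 2 - 3\right) + 0\right)\right) \left(-5\right) = \left(0 + \left(\left(2 \sqrt{2} - 3\right) + 0\right)\right) \left(-5\right) = \left(0 + \left(\left(-3 + 2 \sqrt{2}\right) + 0\right)\right) \left(-5\right) = \left(0 - \left(3 - 2 \sqrt{2}\right)\right) \left(-5\right) = \left(-3 + 2 \sqrt{2}\right) \left(-5\right) = 15 - 10 \sqrt{2} \approx 0.85786$)
$-3 + O U{\left(-5 \right)} = -3 + \left(15 - 10 \sqrt{2}\right) \left(2 - 5\right) = -3 + \left(15 - 10 \sqrt{2}\right) \left(-3\right) = -3 - \left(45 - 30 \sqrt{2}\right) = -48 + 30 \sqrt{2}$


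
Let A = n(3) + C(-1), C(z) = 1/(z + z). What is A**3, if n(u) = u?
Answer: 125/8 ≈ 15.625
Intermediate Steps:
C(z) = 1/(2*z)
A = 5/2 (A = 3 + (1/2)/(-1) = 3 + (1/2)*(-1) = 3 - 1/2 = 5/2 ≈ 2.5000)
A**3 = (5/2)**3 = 125/8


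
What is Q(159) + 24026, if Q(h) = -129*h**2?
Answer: -3237223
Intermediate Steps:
Q(159) + 24026 = -129*159**2 + 24026 = -129*25281 + 24026 = -3261249 + 24026 = -3237223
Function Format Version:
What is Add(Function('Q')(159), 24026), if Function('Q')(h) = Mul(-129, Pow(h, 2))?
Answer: -3237223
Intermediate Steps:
Add(Function('Q')(159), 24026) = Add(Mul(-129, Pow(159, 2)), 24026) = Add(Mul(-129, 25281), 24026) = Add(-3261249, 24026) = -3237223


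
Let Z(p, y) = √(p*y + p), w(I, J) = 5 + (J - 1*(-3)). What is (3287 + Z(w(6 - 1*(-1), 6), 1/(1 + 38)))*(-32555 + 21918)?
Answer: -34963819 - 42548*√1365/39 ≈ -3.5004e+7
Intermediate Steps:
w(I, J) = 8 + J (w(I, J) = 5 + (J + 3) = 5 + (3 + J) = 8 + J)
Z(p, y) = √(p + p*y)
(3287 + Z(w(6 - 1*(-1), 6), 1/(1 + 38)))*(-32555 + 21918) = (3287 + √((8 + 6)*(1 + 1/(1 + 38))))*(-32555 + 21918) = (3287 + √(14*(1 + 1/39)))*(-10637) = (3287 + √(14*(40/39)))*(-10637) = (3287 + √(560/39))*(-10637) = (3287 + 4*√1365/39)*(-10637) = -34963819 - 42548*√1365/39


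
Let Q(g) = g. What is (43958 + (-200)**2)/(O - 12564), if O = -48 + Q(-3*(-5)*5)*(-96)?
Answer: -13993/3302 ≈ -4.2377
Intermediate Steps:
O = -7248 (O = -48 + (-3*(-5)*5)*(-96) = -48 + (15*5)*(-96) = -48 + 75*(-96) = -48 - 7200 = -7248)
(43958 + (-200)**2)/(O - 12564) = (43958 + (-200)**2)/(-7248 - 12564) = (43958 + 40000)/(-19812) = 83958*(-1/19812) = -13993/3302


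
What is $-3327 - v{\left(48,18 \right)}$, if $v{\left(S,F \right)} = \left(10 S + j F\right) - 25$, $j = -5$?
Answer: $-3692$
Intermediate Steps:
$v{\left(S,F \right)} = -25 - 5 F + 10 S$ ($v{\left(S,F \right)} = \left(10 S - 5 F\right) - 25 = \left(- 5 F + 10 S\right) - 25 = -25 - 5 F + 10 S$)
$-3327 - v{\left(48,18 \right)} = -3327 - \left(-25 - 90 + 10 \cdot 48\right) = -3327 - \left(-25 - 90 + 480\right) = -3327 - 365 = -3692$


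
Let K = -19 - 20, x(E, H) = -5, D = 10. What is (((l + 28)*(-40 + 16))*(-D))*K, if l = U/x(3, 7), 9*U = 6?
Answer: -260832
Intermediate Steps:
U = ⅔ (U = (⅑)*6 = ⅔ ≈ 0.66667)
l = -2/15 (l = (⅔)/(-5) = (⅔)*(-⅕) = -2/15 ≈ -0.13333)
K = -39
(((l + 28)*(-40 + 16))*(-D))*K = (((-2/15 + 28)*(-40 + 16))*(-1*10))*(-39) = (((418/15)*(-24))*(-10))*(-39) = -3344/5*(-10)*(-39) = 6688*(-39) = -260832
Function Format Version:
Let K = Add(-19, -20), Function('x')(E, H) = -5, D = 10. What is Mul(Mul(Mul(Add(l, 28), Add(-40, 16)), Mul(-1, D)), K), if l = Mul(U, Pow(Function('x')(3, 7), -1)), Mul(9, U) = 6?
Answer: -260832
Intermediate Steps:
U = Rational(2, 3) (U = Mul(Rational(1, 9), 6) = Rational(2, 3) ≈ 0.66667)
l = Rational(-2, 15) (l = Mul(Rational(2, 3), Pow(-5, -1)) = Mul(Rational(2, 3), Rational(-1, 5)) = Rational(-2, 15) ≈ -0.13333)
K = -39
Mul(Mul(Mul(Add(l, 28), Add(-40, 16)), Mul(-1, D)), K) = Mul(Mul(Mul(Add(Rational(-2, 15), 28), Add(-40, 16)), Mul(-1, 10)), -39) = Mul(Mul(Mul(Rational(418, 15), -24), -10), -39) = Mul(Mul(Rational(-3344, 5), -10), -39) = Mul(6688, -39) = -260832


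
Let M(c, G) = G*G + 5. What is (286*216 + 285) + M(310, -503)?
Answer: 315075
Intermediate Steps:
M(c, G) = 5 + G² (M(c, G) = G² + 5 = 5 + G²)
(286*216 + 285) + M(310, -503) = (286*216 + 285) + (5 + (-503)²) = (61776 + 285) + (5 + 253009) = 62061 + 253014 = 315075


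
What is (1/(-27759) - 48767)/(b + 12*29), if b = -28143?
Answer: 1353723154/771561405 ≈ 1.7545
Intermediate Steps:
(1/(-27759) - 48767)/(b + 12*29) = (1/(-27759) - 48767)/(-28143 + 12*29) = (-1/27759 - 48767)/(-28143 + 348) = -1353723154/27759/(-27795) = -1353723154/27759*(-1/27795) = 1353723154/771561405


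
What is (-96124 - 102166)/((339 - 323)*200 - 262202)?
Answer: 99145/129501 ≈ 0.76559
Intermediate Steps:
(-96124 - 102166)/((339 - 323)*200 - 262202) = -198290/(16*200 - 262202) = -198290/(3200 - 262202) = -198290/(-259002) = -198290*(-1/259002) = 99145/129501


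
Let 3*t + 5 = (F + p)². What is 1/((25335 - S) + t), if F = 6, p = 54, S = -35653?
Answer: 3/186559 ≈ 1.6081e-5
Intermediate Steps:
t = 3595/3 (t = -5/3 + (6 + 54)²/3 = -5/3 + (⅓)*60² = -5/3 + (⅓)*3600 = -5/3 + 1200 = 3595/3 ≈ 1198.3)
1/((25335 - S) + t) = 1/((25335 - 1*(-35653)) + 3595/3) = 1/((25335 + 35653) + 3595/3) = 1/(60988 + 3595/3) = 1/(186559/3) = 3/186559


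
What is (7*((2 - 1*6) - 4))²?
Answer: 3136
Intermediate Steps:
(7*((2 - 1*6) - 4))² = (7*((2 - 6) - 4))² = (7*(-4 - 4))² = (7*(-8))² = (-56)² = 3136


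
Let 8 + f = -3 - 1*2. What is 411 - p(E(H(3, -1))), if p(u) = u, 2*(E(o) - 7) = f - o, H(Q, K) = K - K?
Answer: 821/2 ≈ 410.50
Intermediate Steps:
f = -13 (f = -8 + (-3 - 1*2) = -8 + (-3 - 2) = -8 - 5 = -13)
H(Q, K) = 0
E(o) = 1/2 - o/2 (E(o) = 7 + (-13 - o)/2 = 7 + (-13/2 - o/2) = 1/2 - o/2)
411 - p(E(H(3, -1))) = 411 - (1/2 - 1/2*0) = 411 - (1/2 + 0) = 411 - 1*1/2 = 411 - 1/2 = 821/2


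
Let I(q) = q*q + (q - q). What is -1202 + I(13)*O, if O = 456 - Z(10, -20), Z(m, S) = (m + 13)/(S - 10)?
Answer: 2279747/30 ≈ 75992.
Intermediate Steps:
Z(m, S) = (13 + m)/(-10 + S)
I(q) = q² (I(q) = q² + 0 = q²)
O = 13703/30 (O = 456 - (13 + 10)/(-10 - 20) = 456 - 23/(-30) = 456 - (-1)*23/30 = 456 - 1*(-23/30) = 456 + 23/30 = 13703/30 ≈ 456.77)
-1202 + I(13)*O = -1202 + 13²*(13703/30) = -1202 + 169*(13703/30) = -1202 + 2315807/30 = 2279747/30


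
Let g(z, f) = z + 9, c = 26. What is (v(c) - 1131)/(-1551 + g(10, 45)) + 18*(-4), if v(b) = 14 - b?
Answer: -109161/1532 ≈ -71.254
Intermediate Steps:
g(z, f) = 9 + z
(v(c) - 1131)/(-1551 + g(10, 45)) + 18*(-4) = ((14 - 1*26) - 1131)/(-1551 + (9 + 10)) + 18*(-4) = ((14 - 26) - 1131)/(-1551 + 19) - 72 = (-12 - 1131)/(-1532) - 72 = -1143*(-1/1532) - 72 = 1143/1532 - 72 = -109161/1532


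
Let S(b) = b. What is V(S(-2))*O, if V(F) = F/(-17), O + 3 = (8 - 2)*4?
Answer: 42/17 ≈ 2.4706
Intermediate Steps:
O = 21 (O = -3 + (8 - 2)*4 = -3 + 6*4 = -3 + 24 = 21)
V(F) = -F/17 (V(F) = F*(-1/17) = -F/17)
V(S(-2))*O = -1/17*(-2)*21 = (2/17)*21 = 42/17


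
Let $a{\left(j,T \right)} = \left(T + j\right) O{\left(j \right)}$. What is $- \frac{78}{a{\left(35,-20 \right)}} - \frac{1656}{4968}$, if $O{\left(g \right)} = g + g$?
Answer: $- \frac{214}{525} \approx -0.40762$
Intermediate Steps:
$O{\left(g \right)} = 2 g$
$a{\left(j,T \right)} = 2 j \left(T + j\right)$ ($a{\left(j,T \right)} = \left(T + j\right) 2 j = 2 j \left(T + j\right)$)
$- \frac{78}{a{\left(35,-20 \right)}} - \frac{1656}{4968} = - \frac{78}{2 \cdot 35 \left(-20 + 35\right)} - \frac{1656}{4968} = - \frac{78}{2 \cdot 35 \cdot 15} - \frac{1}{3} = - \frac{78}{1050} - \frac{1}{3} = \left(-78\right) \frac{1}{1050} - \frac{1}{3} = - \frac{13}{175} - \frac{1}{3} = - \frac{214}{525}$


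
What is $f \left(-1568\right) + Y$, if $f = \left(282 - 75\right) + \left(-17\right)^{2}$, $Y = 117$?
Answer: $-777611$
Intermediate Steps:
$f = 496$ ($f = 207 + 289 = 496$)
$f \left(-1568\right) + Y = 496 \left(-1568\right) + 117 = -777728 + 117 = -777611$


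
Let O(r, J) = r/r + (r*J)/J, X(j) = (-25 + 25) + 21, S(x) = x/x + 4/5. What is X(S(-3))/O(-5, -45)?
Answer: -21/4 ≈ -5.2500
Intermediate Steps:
S(x) = 9/5 (S(x) = 1 + 4*(⅕) = 1 + ⅘ = 9/5)
X(j) = 21 (X(j) = 0 + 21 = 21)
O(r, J) = 1 + r (O(r, J) = 1 + (J*r)/J = 1 + r)
X(S(-3))/O(-5, -45) = 21/(1 - 5) = 21/(-4) = 21*(-¼) = -21/4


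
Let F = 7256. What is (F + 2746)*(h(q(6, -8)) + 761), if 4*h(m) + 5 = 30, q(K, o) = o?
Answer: 15348069/2 ≈ 7.6740e+6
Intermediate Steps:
h(m) = 25/4 (h(m) = -5/4 + (¼)*30 = -5/4 + 15/2 = 25/4)
(F + 2746)*(h(q(6, -8)) + 761) = (7256 + 2746)*(25/4 + 761) = 10002*(3069/4) = 15348069/2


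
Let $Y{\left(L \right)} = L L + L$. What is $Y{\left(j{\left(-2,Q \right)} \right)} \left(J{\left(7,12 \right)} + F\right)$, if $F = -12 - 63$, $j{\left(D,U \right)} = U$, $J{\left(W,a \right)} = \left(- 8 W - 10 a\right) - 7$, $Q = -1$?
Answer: $0$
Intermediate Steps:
$J{\left(W,a \right)} = -7 - 10 a - 8 W$ ($J{\left(W,a \right)} = \left(- 10 a - 8 W\right) - 7 = -7 - 10 a - 8 W$)
$Y{\left(L \right)} = L + L^{2}$ ($Y{\left(L \right)} = L^{2} + L = L + L^{2}$)
$F = -75$
$Y{\left(j{\left(-2,Q \right)} \right)} \left(J{\left(7,12 \right)} + F\right) = - (1 - 1) \left(\left(-7 - 120 - 56\right) - 75\right) = \left(-1\right) 0 \left(\left(-7 - 120 - 56\right) - 75\right) = 0 \left(-183 - 75\right) = 0 \left(-258\right) = 0$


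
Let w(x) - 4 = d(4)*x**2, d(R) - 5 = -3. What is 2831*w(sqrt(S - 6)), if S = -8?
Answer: -67944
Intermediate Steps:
d(R) = 2 (d(R) = 5 - 3 = 2)
w(x) = 4 + 2*x**2
2831*w(sqrt(S - 6)) = 2831*(4 + 2*(sqrt(-8 - 6))**2) = 2831*(4 + 2*(sqrt(-14))**2) = 2831*(4 + 2*(I*sqrt(14))**2) = 2831*(4 + 2*(-14)) = 2831*(4 - 28) = 2831*(-24) = -67944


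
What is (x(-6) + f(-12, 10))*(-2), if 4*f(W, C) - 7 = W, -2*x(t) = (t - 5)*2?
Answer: -39/2 ≈ -19.500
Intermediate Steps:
x(t) = 5 - t (x(t) = -(t - 5)*2/2 = -(-5 + t)*2/2 = -(-10 + 2*t)/2 = 5 - t)
f(W, C) = 7/4 + W/4
(x(-6) + f(-12, 10))*(-2) = ((5 - 1*(-6)) + (7/4 + (¼)*(-12)))*(-2) = ((5 + 6) + (7/4 - 3))*(-2) = (11 - 5/4)*(-2) = (39/4)*(-2) = -39/2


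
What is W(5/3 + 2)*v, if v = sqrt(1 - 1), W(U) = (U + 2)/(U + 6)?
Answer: 0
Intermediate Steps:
W(U) = (2 + U)/(6 + U)
v = 0 (v = sqrt(0) = 0)
W(5/3 + 2)*v = ((2 + (5/3 + 2))/(6 + (5/3 + 2)))*0 = ((2 + 11/3)/(6 + 11/3))*0 = ((17/3)/(29/3))*0 = ((3/29)*(17/3))*0 = (17/29)*0 = 0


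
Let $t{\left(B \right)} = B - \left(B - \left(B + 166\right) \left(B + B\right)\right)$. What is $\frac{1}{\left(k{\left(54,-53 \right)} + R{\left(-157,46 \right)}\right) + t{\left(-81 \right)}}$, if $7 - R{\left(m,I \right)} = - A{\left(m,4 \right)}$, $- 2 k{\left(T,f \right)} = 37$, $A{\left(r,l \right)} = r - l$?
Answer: $- \frac{2}{27885} \approx -7.1723 \cdot 10^{-5}$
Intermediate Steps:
$t{\left(B \right)} = 2 B \left(166 + B\right)$ ($t{\left(B \right)} = B - \left(B - \left(166 + B\right) 2 B\right) = B + \left(2 B \left(166 + B\right) - B\right) = B + \left(- B + 2 B \left(166 + B\right)\right) = 2 B \left(166 + B\right)$)
$k{\left(T,f \right)} = - \frac{37}{2}$ ($k{\left(T,f \right)} = \left(- \frac{1}{2}\right) 37 = - \frac{37}{2}$)
$R{\left(m,I \right)} = 3 + m$ ($R{\left(m,I \right)} = 7 - - (m - 4) = 7 - - (-4 + m) = 7 - \left(4 - m\right) = 7 + \left(-4 + m\right) = 3 + m$)
$\frac{1}{\left(k{\left(54,-53 \right)} + R{\left(-157,46 \right)}\right) + t{\left(-81 \right)}} = \frac{1}{\left(- \frac{37}{2} + \left(3 - 157\right)\right) + 2 \left(-81\right) \left(166 - 81\right)} = \frac{1}{\left(- \frac{37}{2} - 154\right) + 2 \left(-81\right) 85} = \frac{1}{- \frac{345}{2} - 13770} = \frac{1}{- \frac{27885}{2}} = - \frac{2}{27885}$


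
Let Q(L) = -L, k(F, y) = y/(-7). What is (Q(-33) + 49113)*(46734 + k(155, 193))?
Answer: 16068038970/7 ≈ 2.2954e+9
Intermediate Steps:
k(F, y) = -y/7 (k(F, y) = y*(-1/7) = -y/7)
(Q(-33) + 49113)*(46734 + k(155, 193)) = (-1*(-33) + 49113)*(46734 - 1/7*193) = (33 + 49113)*(46734 - 193/7) = 49146*(326945/7) = 16068038970/7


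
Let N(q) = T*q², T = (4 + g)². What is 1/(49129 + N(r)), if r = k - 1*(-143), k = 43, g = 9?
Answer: 1/5895853 ≈ 1.6961e-7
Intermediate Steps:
T = 169 (T = (4 + 9)² = 13² = 169)
r = 186 (r = 43 - 1*(-143) = 43 + 143 = 186)
N(q) = 169*q²
1/(49129 + N(r)) = 1/(49129 + 169*186²) = 1/(49129 + 169*34596) = 1/(49129 + 5846724) = 1/5895853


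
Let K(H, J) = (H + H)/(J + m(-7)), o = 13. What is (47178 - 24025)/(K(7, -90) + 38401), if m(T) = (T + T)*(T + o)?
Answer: 2014311/3340880 ≈ 0.60293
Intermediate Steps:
m(T) = 2*T*(13 + T) (m(T) = (T + T)*(T + 13) = (2*T)*(13 + T) = 2*T*(13 + T))
K(H, J) = 2*H/(-84 + J) (K(H, J) = (H + H)/(J + 2*(-7)*(13 - 7)) = (2*H)/(J + 2*(-7)*6) = (2*H)/(J - 84) = (2*H)/(-84 + J) = 2*H/(-84 + J))
(47178 - 24025)/(K(7, -90) + 38401) = (47178 - 24025)/(2*7/(-84 - 90) + 38401) = 23153/(2*7/(-174) + 38401) = 23153/(2*7*(-1/174) + 38401) = 23153/(-7/87 + 38401) = 23153/(3340880/87) = 23153*(87/3340880) = 2014311/3340880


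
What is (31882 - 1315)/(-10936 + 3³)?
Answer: -30567/10909 ≈ -2.8020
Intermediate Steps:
(31882 - 1315)/(-10936 + 3³) = 30567/(-10936 + 27) = 30567/(-10909) = 30567*(-1/10909) = -30567/10909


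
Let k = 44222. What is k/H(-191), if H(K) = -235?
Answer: -44222/235 ≈ -188.18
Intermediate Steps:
k/H(-191) = 44222/(-235) = 44222*(-1/235) = -44222/235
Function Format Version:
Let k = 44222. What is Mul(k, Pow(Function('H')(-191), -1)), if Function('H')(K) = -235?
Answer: Rational(-44222, 235) ≈ -188.18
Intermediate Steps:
Mul(k, Pow(Function('H')(-191), -1)) = Mul(44222, Pow(-235, -1)) = Mul(44222, Rational(-1, 235)) = Rational(-44222, 235)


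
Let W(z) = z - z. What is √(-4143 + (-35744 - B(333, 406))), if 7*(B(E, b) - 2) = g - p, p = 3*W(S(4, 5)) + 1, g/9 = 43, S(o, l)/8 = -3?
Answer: I*√1957263/7 ≈ 199.86*I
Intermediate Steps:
S(o, l) = -24 (S(o, l) = 8*(-3) = -24)
W(z) = 0
g = 387 (g = 9*43 = 387)
p = 1 (p = 3*0 + 1 = 0 + 1 = 1)
B(E, b) = 400/7 (B(E, b) = 2 + (387 - 1*1)/7 = 2 + (387 - 1)/7 = 2 + (⅐)*386 = 2 + 386/7 = 400/7)
√(-4143 + (-35744 - B(333, 406))) = √(-4143 + (-35744 - 1*400/7)) = √(-4143 + (-35744 - 400/7)) = √(-4143 - 250608/7) = √(-279609/7) = I*√1957263/7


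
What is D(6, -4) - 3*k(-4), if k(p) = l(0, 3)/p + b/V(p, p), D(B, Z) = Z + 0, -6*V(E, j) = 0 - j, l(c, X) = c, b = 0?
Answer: -4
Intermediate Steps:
V(E, j) = j/6 (V(E, j) = -(0 - j)/6 = -(-1)*j/6 = j/6)
D(B, Z) = Z
k(p) = 0 (k(p) = 0/p + 0/((p/6)) = 0 + 0*(6/p) = 0 + 0 = 0)
D(6, -4) - 3*k(-4) = -4 - 3*0 = -4 + 0 = -4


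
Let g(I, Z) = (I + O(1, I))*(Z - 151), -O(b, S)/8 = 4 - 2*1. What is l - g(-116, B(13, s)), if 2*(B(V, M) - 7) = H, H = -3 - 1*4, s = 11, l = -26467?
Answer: -45937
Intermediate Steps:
O(b, S) = -16 (O(b, S) = -8*(4 - 2*1) = -8*(4 - 2) = -8*2 = -16)
H = -7 (H = -3 - 4 = -7)
B(V, M) = 7/2 (B(V, M) = 7 + (½)*(-7) = 7 - 7/2 = 7/2)
g(I, Z) = (-151 + Z)*(-16 + I) (g(I, Z) = (I - 16)*(Z - 151) = (-16 + I)*(-151 + Z) = (-151 + Z)*(-16 + I))
l - g(-116, B(13, s)) = -26467 - (2416 - 151*(-116) - 16*7/2 - 116*7/2) = -26467 - (2416 + 17516 - 56 - 406) = -26467 - 1*19470 = -26467 - 19470 = -45937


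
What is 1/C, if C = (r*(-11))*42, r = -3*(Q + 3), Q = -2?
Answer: 1/1386 ≈ 0.00072150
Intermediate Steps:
r = -3 (r = -3*(-2 + 3) = -3*1 = -3)
C = 1386 (C = -3*(-11)*42 = 33*42 = 1386)
1/C = 1/1386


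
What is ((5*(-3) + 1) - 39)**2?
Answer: 2809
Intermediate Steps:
((5*(-3) + 1) - 39)**2 = ((-15 + 1) - 39)**2 = (-14 - 39)**2 = (-53)**2 = 2809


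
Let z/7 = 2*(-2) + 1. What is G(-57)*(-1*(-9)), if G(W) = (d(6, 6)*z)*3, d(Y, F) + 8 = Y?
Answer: 1134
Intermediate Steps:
d(Y, F) = -8 + Y
z = -21 (z = 7*(2*(-2) + 1) = 7*(-4 + 1) = 7*(-3) = -21)
G(W) = 126 (G(W) = ((-8 + 6)*(-21))*3 = -2*(-21)*3 = 42*3 = 126)
G(-57)*(-1*(-9)) = 126*(-1*(-9)) = 126*9 = 1134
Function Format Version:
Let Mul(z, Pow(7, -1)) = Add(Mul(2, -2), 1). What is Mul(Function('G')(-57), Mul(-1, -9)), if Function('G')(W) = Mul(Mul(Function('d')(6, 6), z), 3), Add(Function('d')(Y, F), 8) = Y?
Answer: 1134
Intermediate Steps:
Function('d')(Y, F) = Add(-8, Y)
z = -21 (z = Mul(7, Add(Mul(2, -2), 1)) = Mul(7, Add(-4, 1)) = Mul(7, -3) = -21)
Function('G')(W) = 126 (Function('G')(W) = Mul(Mul(Add(-8, 6), -21), 3) = Mul(Mul(-2, -21), 3) = Mul(42, 3) = 126)
Mul(Function('G')(-57), Mul(-1, -9)) = Mul(126, Mul(-1, -9)) = Mul(126, 9) = 1134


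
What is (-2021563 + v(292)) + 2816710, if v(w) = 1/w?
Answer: 232182925/292 ≈ 7.9515e+5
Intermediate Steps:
(-2021563 + v(292)) + 2816710 = (-2021563 + 1/292) + 2816710 = -590296395/292 + 2816710 = 232182925/292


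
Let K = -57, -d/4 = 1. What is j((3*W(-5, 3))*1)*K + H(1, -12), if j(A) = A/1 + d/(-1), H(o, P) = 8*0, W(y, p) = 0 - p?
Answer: 285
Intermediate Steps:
d = -4 (d = -4*1 = -4)
W(y, p) = -p
H(o, P) = 0
j(A) = 4 + A (j(A) = A/1 - 4/(-1) = A*1 - 4*(-1) = A + 4 = 4 + A)
j((3*W(-5, 3))*1)*K + H(1, -12) = (4 + (3*(-1*3))*1)*(-57) + 0 = (4 + (3*(-3))*1)*(-57) + 0 = (4 - 9*1)*(-57) + 0 = (4 - 9)*(-57) + 0 = -5*(-57) + 0 = 285 + 0 = 285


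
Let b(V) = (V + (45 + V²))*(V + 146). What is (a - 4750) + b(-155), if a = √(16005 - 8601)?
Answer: -219985 + 2*√1851 ≈ -2.1990e+5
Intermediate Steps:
b(V) = (146 + V)*(45 + V + V²) (b(V) = (45 + V + V²)*(146 + V) = (146 + V)*(45 + V + V²))
a = 2*√1851 (a = √7404 = 2*√1851 ≈ 86.047)
(a - 4750) + b(-155) = (2*√1851 - 4750) + (6570 + (-155)³ + 147*(-155)² + 191*(-155)) = (-4750 + 2*√1851) + (6570 - 3723875 + 147*24025 - 29605) = (-4750 + 2*√1851) + (6570 - 3723875 + 3531675 - 29605) = (-4750 + 2*√1851) - 215235 = -219985 + 2*√1851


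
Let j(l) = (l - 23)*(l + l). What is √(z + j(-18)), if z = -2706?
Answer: I*√1230 ≈ 35.071*I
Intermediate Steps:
j(l) = 2*l*(-23 + l) (j(l) = (-23 + l)*(2*l) = 2*l*(-23 + l))
√(z + j(-18)) = √(-2706 + 2*(-18)*(-23 - 18)) = √(-2706 + 2*(-18)*(-41)) = √(-2706 + 1476) = √(-1230) = I*√1230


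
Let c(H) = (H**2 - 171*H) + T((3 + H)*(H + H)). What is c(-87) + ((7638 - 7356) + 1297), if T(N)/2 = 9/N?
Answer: 19508301/812 ≈ 24025.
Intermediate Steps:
T(N) = 18/N (T(N) = 2*(9/N) = 18/N)
c(H) = H**2 - 171*H + 9/(H*(3 + H)) (c(H) = (H**2 - 171*H) + 18/(((3 + H)*(H + H))) = (H**2 - 171*H) + 18/(((3 + H)*(2*H))) = (H**2 - 171*H) + 18/((2*H*(3 + H))) = (H**2 - 171*H) + 18*(1/(2*H*(3 + H))) = (H**2 - 171*H) + 9/(H*(3 + H)) = H**2 - 171*H + 9/(H*(3 + H)))
c(-87) + ((7638 - 7356) + 1297) = (9 + (-87)**2*(-171 - 87)*(3 - 87))/((-87)*(3 - 87)) + ((7638 - 7356) + 1297) = -1/87*(9 + 7569*(-258)*(-84))/(-84) + (282 + 1297) = -1/87*(-1/84)*(9 + 164035368) + 1579 = -1/87*(-1/84)*164035377 + 1579 = 18226153/812 + 1579 = 19508301/812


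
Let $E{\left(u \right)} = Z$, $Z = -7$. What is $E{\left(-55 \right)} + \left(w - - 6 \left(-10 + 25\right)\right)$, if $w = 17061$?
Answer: $17144$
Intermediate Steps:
$E{\left(u \right)} = -7$
$E{\left(-55 \right)} + \left(w - - 6 \left(-10 + 25\right)\right) = -7 + \left(17061 - - 6 \left(-10 + 25\right)\right) = -7 + \left(17061 - \left(-6\right) 15\right) = -7 + \left(17061 - -90\right) = -7 + \left(17061 + 90\right) = -7 + 17151 = 17144$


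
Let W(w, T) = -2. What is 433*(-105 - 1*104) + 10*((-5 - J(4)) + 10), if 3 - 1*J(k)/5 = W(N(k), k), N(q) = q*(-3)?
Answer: -90697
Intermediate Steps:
N(q) = -3*q
J(k) = 25 (J(k) = 15 - 5*(-2) = 15 + 10 = 25)
433*(-105 - 1*104) + 10*((-5 - J(4)) + 10) = 433*(-105 - 1*104) + 10*((-5 - 1*25) + 10) = 433*(-105 - 104) + 10*((-5 - 25) + 10) = 433*(-209) + 10*(-30 + 10) = -90497 + 10*(-20) = -90497 - 200 = -90697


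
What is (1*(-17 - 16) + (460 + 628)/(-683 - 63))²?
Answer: 165199609/139129 ≈ 1187.4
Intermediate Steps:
(1*(-17 - 16) + (460 + 628)/(-683 - 63))² = (1*(-33) + 1088/(-746))² = (-33 + 1088*(-1/746))² = (-33 - 544/373)² = (-12853/373)² = 165199609/139129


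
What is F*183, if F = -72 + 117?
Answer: 8235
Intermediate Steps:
F = 45
F*183 = 45*183 = 8235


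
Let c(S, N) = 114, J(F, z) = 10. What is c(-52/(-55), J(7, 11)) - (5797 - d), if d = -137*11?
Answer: -7190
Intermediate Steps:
d = -1507
c(-52/(-55), J(7, 11)) - (5797 - d) = 114 - (5797 - 1*(-1507)) = 114 - (5797 + 1507) = 114 - 1*7304 = 114 - 7304 = -7190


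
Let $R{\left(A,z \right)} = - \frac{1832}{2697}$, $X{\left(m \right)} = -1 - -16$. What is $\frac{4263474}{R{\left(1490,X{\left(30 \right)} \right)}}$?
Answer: $- \frac{5749294689}{916} \approx -6.2765 \cdot 10^{6}$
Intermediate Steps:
$X{\left(m \right)} = 15$ ($X{\left(m \right)} = -1 + 16 = 15$)
$R{\left(A,z \right)} = - \frac{1832}{2697}$ ($R{\left(A,z \right)} = \left(-1832\right) \frac{1}{2697} = - \frac{1832}{2697}$)
$\frac{4263474}{R{\left(1490,X{\left(30 \right)} \right)}} = \frac{4263474}{- \frac{1832}{2697}} = 4263474 \left(- \frac{2697}{1832}\right) = - \frac{5749294689}{916}$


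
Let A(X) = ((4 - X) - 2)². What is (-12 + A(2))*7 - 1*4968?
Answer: -5052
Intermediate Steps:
A(X) = (2 - X)²
(-12 + A(2))*7 - 1*4968 = (-12 + (-2 + 2)²)*7 - 1*4968 = (-12 + 0²)*7 - 4968 = (-12 + 0)*7 - 4968 = -12*7 - 4968 = -84 - 4968 = -5052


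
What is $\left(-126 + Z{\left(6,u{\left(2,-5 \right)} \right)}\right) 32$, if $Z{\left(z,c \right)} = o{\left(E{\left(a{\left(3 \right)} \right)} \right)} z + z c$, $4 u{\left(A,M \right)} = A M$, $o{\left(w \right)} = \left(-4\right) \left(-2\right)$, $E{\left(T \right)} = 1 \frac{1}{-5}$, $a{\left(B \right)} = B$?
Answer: $-2976$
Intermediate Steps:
$E{\left(T \right)} = - \frac{1}{5}$ ($E{\left(T \right)} = 1 \left(- \frac{1}{5}\right) = - \frac{1}{5}$)
$o{\left(w \right)} = 8$
$u{\left(A,M \right)} = \frac{A M}{4}$
$Z{\left(z,c \right)} = 8 z + c z$ ($Z{\left(z,c \right)} = 8 z + z c = 8 z + c z$)
$\left(-126 + Z{\left(6,u{\left(2,-5 \right)} \right)}\right) 32 = \left(-126 + 6 \left(8 + \frac{1}{4} \cdot 2 \left(-5\right)\right)\right) 32 = \left(-126 + 6 \left(8 - \frac{5}{2}\right)\right) 32 = \left(-126 + 6 \cdot \frac{11}{2}\right) 32 = \left(-126 + 33\right) 32 = \left(-93\right) 32 = -2976$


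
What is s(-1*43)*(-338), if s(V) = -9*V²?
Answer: 5624658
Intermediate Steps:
s(-1*43)*(-338) = -9*(-1*43)²*(-338) = -9*(-43)²*(-338) = -9*1849*(-338) = -16641*(-338) = 5624658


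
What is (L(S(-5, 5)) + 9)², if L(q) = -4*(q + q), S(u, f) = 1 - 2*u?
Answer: 6241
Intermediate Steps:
L(q) = -8*q
(L(S(-5, 5)) + 9)² = (-8*(1 - 2*(-5)) + 9)² = (-8*(1 + 10) + 9)² = (-8*11 + 9)² = (-88 + 9)² = (-79)² = 6241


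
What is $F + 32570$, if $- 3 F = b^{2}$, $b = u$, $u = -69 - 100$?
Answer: $\frac{69149}{3} \approx 23050.0$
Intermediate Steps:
$u = -169$
$b = -169$
$F = - \frac{28561}{3}$ ($F = - \frac{\left(-169\right)^{2}}{3} = \left(- \frac{1}{3}\right) 28561 = - \frac{28561}{3} \approx -9520.3$)
$F + 32570 = - \frac{28561}{3} + 32570 = \frac{69149}{3}$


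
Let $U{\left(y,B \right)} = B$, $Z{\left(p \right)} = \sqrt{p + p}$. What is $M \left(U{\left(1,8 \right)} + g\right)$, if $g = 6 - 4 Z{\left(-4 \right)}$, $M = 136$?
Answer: $1904 - 1088 i \sqrt{2} \approx 1904.0 - 1538.7 i$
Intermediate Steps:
$Z{\left(p \right)} = \sqrt{2} \sqrt{p}$ ($Z{\left(p \right)} = \sqrt{2 p} = \sqrt{2} \sqrt{p}$)
$g = 6 - 8 i \sqrt{2}$ ($g = 6 - 4 \sqrt{2} \sqrt{-4} = 6 - 4 \sqrt{2} \cdot 2 i = 6 - 4 \cdot 2 i \sqrt{2} = 6 - 8 i \sqrt{2} \approx 6.0 - 11.314 i$)
$M \left(U{\left(1,8 \right)} + g\right) = 136 \left(8 + \left(6 - 8 i \sqrt{2}\right)\right) = 136 \left(14 - 8 i \sqrt{2}\right) = 1904 - 1088 i \sqrt{2}$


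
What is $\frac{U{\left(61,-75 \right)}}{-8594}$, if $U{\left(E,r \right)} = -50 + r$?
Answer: $\frac{125}{8594} \approx 0.014545$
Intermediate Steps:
$\frac{U{\left(61,-75 \right)}}{-8594} = \frac{-50 - 75}{-8594} = \left(-125\right) \left(- \frac{1}{8594}\right) = \frac{125}{8594}$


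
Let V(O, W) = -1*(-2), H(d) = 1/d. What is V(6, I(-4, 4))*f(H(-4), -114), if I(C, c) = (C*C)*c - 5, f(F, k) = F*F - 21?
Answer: -335/8 ≈ -41.875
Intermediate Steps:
H(d) = 1/d
f(F, k) = -21 + F² (f(F, k) = F² - 21 = -21 + F²)
I(C, c) = -5 + c*C² (I(C, c) = C²*c - 5 = c*C² - 5 = -5 + c*C²)
V(O, W) = 2
V(6, I(-4, 4))*f(H(-4), -114) = 2*(-21 + (1/(-4))²) = 2*(-21 + (-¼)²) = 2*(-21 + 1/16) = 2*(-335/16) = -335/8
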